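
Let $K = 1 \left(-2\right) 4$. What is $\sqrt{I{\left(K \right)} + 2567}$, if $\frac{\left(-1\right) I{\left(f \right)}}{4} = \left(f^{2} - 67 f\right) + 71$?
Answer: $3 i \sqrt{13} \approx 10.817 i$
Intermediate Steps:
$K = -8$ ($K = \left(-2\right) 4 = -8$)
$I{\left(f \right)} = -284 - 4 f^{2} + 268 f$ ($I{\left(f \right)} = - 4 \left(\left(f^{2} - 67 f\right) + 71\right) = - 4 \left(71 + f^{2} - 67 f\right) = -284 - 4 f^{2} + 268 f$)
$\sqrt{I{\left(K \right)} + 2567} = \sqrt{\left(-284 - 4 \left(-8\right)^{2} + 268 \left(-8\right)\right) + 2567} = \sqrt{\left(-284 - 256 - 2144\right) + 2567} = \sqrt{-2684 + 2567} = \sqrt{-117} = 3 i \sqrt{13}$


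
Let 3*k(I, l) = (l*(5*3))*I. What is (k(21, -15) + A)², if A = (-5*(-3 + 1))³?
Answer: 330625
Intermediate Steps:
k(I, l) = 5*I*l (k(I, l) = ((l*(5*3))*I)/3 = ((l*15)*I)/3 = ((15*l)*I)/3 = (15*I*l)/3 = 5*I*l)
A = 1000 (A = (-5*(-2))³ = 10³ = 1000)
(k(21, -15) + A)² = (5*21*(-15) + 1000)² = (-1575 + 1000)² = (-575)² = 330625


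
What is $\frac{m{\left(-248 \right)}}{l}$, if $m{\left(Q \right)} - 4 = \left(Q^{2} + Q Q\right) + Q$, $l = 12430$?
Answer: $\frac{61382}{6215} \approx 9.8764$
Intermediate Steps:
$m{\left(Q \right)} = 4 + Q + 2 Q^{2}$ ($m{\left(Q \right)} = 4 + \left(\left(Q^{2} + Q Q\right) + Q\right) = 4 + \left(\left(Q^{2} + Q^{2}\right) + Q\right) = 4 + \left(2 Q^{2} + Q\right) = 4 + \left(Q + 2 Q^{2}\right) = 4 + Q + 2 Q^{2}$)
$\frac{m{\left(-248 \right)}}{l} = \frac{4 - 248 + 2 \left(-248\right)^{2}}{12430} = \left(4 - 248 + 2 \cdot 61504\right) \frac{1}{12430} = \left(4 - 248 + 123008\right) \frac{1}{12430} = 122764 \cdot \frac{1}{12430} = \frac{61382}{6215}$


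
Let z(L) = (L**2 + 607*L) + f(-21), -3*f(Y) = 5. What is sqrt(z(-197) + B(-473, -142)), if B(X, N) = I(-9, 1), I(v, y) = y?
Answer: 2*I*sqrt(181734)/3 ≈ 284.2*I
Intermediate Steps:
B(X, N) = 1
f(Y) = -5/3 (f(Y) = -1/3*5 = -5/3)
z(L) = -5/3 + L**2 + 607*L (z(L) = (L**2 + 607*L) - 5/3 = -5/3 + L**2 + 607*L)
sqrt(z(-197) + B(-473, -142)) = sqrt((-5/3 + (-197)**2 + 607*(-197)) + 1) = sqrt((-5/3 + 38809 - 119579) + 1) = sqrt(-242315/3 + 1) = sqrt(-242312/3) = 2*I*sqrt(181734)/3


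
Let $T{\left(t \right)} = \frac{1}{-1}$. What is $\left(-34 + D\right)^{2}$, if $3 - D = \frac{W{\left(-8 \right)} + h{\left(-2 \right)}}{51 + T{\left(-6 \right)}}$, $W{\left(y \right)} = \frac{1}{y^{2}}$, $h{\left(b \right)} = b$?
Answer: $\frac{9815459329}{10240000} \approx 958.54$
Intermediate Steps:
$T{\left(t \right)} = -1$
$W{\left(y \right)} = \frac{1}{y^{2}}$
$D = \frac{9727}{3200}$ ($D = 3 - \frac{\frac{1}{64} - 2}{51 - 1} = 3 - \frac{\frac{1}{64} - 2}{50} = 3 - \left(- \frac{127}{64}\right) \frac{1}{50} = 3 - - \frac{127}{3200} = 3 + \frac{127}{3200} = \frac{9727}{3200} \approx 3.0397$)
$\left(-34 + D\right)^{2} = \left(-34 + \frac{9727}{3200}\right)^{2} = \left(- \frac{99073}{3200}\right)^{2} = \frac{9815459329}{10240000}$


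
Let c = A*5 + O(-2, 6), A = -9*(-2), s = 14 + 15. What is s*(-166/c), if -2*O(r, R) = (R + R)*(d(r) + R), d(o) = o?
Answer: -2407/33 ≈ -72.939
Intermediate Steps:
s = 29
O(r, R) = -R*(R + r) (O(r, R) = -(R + R)*(r + R)/2 = -2*R*(R + r)/2 = -R*(R + r))
A = 18
c = 66 (c = 18*5 - 1*6*(6 - 2) = 90 - 1*6*4 = 90 - 24 = 66)
s*(-166/c) = 29*(-166/66) = 29*(-166*1/66) = 29*(-83/33) = -2407/33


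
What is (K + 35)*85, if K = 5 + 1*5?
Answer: 3825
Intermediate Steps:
K = 10 (K = 5 + 5 = 10)
(K + 35)*85 = (10 + 35)*85 = 45*85 = 3825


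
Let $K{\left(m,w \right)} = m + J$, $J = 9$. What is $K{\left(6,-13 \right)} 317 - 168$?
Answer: $4587$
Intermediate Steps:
$K{\left(m,w \right)} = 9 + m$ ($K{\left(m,w \right)} = m + 9 = 9 + m$)
$K{\left(6,-13 \right)} 317 - 168 = \left(9 + 6\right) 317 - 168 = 15 \cdot 317 - 168 = 4755 - 168 = 4587$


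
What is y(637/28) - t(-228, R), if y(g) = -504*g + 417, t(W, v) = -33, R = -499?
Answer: -11016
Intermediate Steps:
y(g) = 417 - 504*g
y(637/28) - t(-228, R) = (417 - 321048/28) - 1*(-33) = (417 - 321048/28) + 33 = (417 - 504*91/4) + 33 = (417 - 11466) + 33 = -11049 + 33 = -11016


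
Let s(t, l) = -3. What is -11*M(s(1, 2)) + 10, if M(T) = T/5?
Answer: 83/5 ≈ 16.600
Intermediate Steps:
M(T) = T/5 (M(T) = T*(1/5) = T/5)
-11*M(s(1, 2)) + 10 = -11*(-3)/5 + 10 = -11*(-3/5) + 10 = 33/5 + 10 = 83/5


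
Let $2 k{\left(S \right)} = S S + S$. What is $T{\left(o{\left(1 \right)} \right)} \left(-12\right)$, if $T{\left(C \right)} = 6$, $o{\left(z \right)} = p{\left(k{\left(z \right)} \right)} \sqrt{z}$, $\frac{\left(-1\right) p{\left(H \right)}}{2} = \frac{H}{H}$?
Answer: $-72$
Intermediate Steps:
$k{\left(S \right)} = \frac{S}{2} + \frac{S^{2}}{2}$ ($k{\left(S \right)} = \frac{S S + S}{2} = \frac{S^{2} + S}{2} = \frac{S + S^{2}}{2} = \frac{S}{2} + \frac{S^{2}}{2}$)
$p{\left(H \right)} = -2$ ($p{\left(H \right)} = - 2 \frac{H}{H} = \left(-2\right) 1 = -2$)
$o{\left(z \right)} = - 2 \sqrt{z}$
$T{\left(o{\left(1 \right)} \right)} \left(-12\right) = 6 \left(-12\right) = -72$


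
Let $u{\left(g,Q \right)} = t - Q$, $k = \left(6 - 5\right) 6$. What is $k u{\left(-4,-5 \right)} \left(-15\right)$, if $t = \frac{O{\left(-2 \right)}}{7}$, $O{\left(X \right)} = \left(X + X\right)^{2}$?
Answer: $- \frac{4590}{7} \approx -655.71$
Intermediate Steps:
$O{\left(X \right)} = 4 X^{2}$ ($O{\left(X \right)} = \left(2 X\right)^{2} = 4 X^{2}$)
$t = \frac{16}{7}$ ($t = \frac{4 \left(-2\right)^{2}}{7} = 4 \cdot 4 \cdot \frac{1}{7} = 16 \cdot \frac{1}{7} = \frac{16}{7} \approx 2.2857$)
$k = 6$ ($k = 1 \cdot 6 = 6$)
$u{\left(g,Q \right)} = \frac{16}{7} - Q$
$k u{\left(-4,-5 \right)} \left(-15\right) = 6 \left(\frac{16}{7} - -5\right) \left(-15\right) = 6 \left(\frac{16}{7} + 5\right) \left(-15\right) = 6 \cdot \frac{51}{7} \left(-15\right) = \frac{306}{7} \left(-15\right) = - \frac{4590}{7}$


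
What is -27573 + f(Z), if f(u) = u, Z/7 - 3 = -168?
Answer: -28728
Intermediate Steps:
Z = -1155 (Z = 21 + 7*(-168) = 21 - 1176 = -1155)
-27573 + f(Z) = -27573 - 1155 = -28728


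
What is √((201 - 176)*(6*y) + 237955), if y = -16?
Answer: √235555 ≈ 485.34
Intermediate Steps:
√((201 - 176)*(6*y) + 237955) = √((201 - 176)*(6*(-16)) + 237955) = √(25*(-96) + 237955) = √(-2400 + 237955) = √235555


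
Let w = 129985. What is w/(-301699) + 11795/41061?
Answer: -1778774380/12388062639 ≈ -0.14359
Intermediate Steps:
w/(-301699) + 11795/41061 = 129985/(-301699) + 11795/41061 = 129985*(-1/301699) + 11795*(1/41061) = -129985/301699 + 11795/41061 = -1778774380/12388062639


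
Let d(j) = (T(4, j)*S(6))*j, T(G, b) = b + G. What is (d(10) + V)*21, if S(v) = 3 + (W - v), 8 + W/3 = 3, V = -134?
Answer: -55734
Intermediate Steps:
W = -15 (W = -24 + 3*3 = -24 + 9 = -15)
S(v) = -12 - v (S(v) = 3 + (-15 - v) = -12 - v)
T(G, b) = G + b
d(j) = j*(-72 - 18*j) (d(j) = ((4 + j)*(-12 - 1*6))*j = ((4 + j)*(-12 - 6))*j = ((4 + j)*(-18))*j = (-72 - 18*j)*j = j*(-72 - 18*j))
(d(10) + V)*21 = (-18*10*(4 + 10) - 134)*21 = (-18*10*14 - 134)*21 = (-2520 - 134)*21 = -2654*21 = -55734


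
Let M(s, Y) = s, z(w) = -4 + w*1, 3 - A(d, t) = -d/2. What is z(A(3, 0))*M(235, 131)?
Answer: 235/2 ≈ 117.50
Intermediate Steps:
A(d, t) = 3 + d/2 (A(d, t) = 3 - (-1)*d/2 = 3 + d/2)
z(w) = -4 + w
z(A(3, 0))*M(235, 131) = (-4 + (3 + (½)*3))*235 = (-4 + (3 + 3/2))*235 = (-4 + 9/2)*235 = (½)*235 = 235/2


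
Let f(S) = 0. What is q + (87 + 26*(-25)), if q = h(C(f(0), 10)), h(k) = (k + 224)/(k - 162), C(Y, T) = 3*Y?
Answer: -45715/81 ≈ -564.38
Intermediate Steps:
h(k) = (224 + k)/(-162 + k)
q = -112/81 (q = (224 + 3*0)/(-162 + 3*0) = (224 + 0)/(-162 + 0) = 224/(-162) = -1/162*224 = -112/81 ≈ -1.3827)
q + (87 + 26*(-25)) = -112/81 + (87 + 26*(-25)) = -112/81 + (87 - 650) = -112/81 - 563 = -45715/81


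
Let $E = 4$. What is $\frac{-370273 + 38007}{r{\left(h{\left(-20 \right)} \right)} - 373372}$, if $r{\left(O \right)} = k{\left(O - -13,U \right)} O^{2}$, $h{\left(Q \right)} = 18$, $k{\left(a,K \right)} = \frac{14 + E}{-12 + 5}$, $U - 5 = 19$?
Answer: $\frac{1162931}{1309718} \approx 0.88792$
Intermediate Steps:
$U = 24$ ($U = 5 + 19 = 24$)
$k{\left(a,K \right)} = - \frac{18}{7}$ ($k{\left(a,K \right)} = \frac{14 + 4}{-12 + 5} = \frac{18}{-7} = 18 \left(- \frac{1}{7}\right) = - \frac{18}{7}$)
$r{\left(O \right)} = - \frac{18 O^{2}}{7}$
$\frac{-370273 + 38007}{r{\left(h{\left(-20 \right)} \right)} - 373372} = \frac{-370273 + 38007}{- \frac{18 \cdot 18^{2}}{7} - 373372} = - \frac{332266}{\left(- \frac{18}{7}\right) 324 - 373372} = - \frac{332266}{- \frac{5832}{7} - 373372} = - \frac{332266}{- \frac{2619436}{7}} = \left(-332266\right) \left(- \frac{7}{2619436}\right) = \frac{1162931}{1309718}$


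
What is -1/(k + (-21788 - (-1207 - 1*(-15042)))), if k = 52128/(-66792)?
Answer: 2783/99140981 ≈ 2.8071e-5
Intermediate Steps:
k = -2172/2783 (k = 52128*(-1/66792) = -2172/2783 ≈ -0.78045)
-1/(k + (-21788 - (-1207 - 1*(-15042)))) = -1/(-2172/2783 + (-21788 - (-1207 - 1*(-15042)))) = -1/(-2172/2783 + (-21788 - (-1207 + 15042))) = -1/(-2172/2783 + (-21788 - 1*13835)) = -1/(-2172/2783 + (-21788 - 13835)) = -1/(-2172/2783 - 35623) = -1/(-99140981/2783) = -1*(-2783/99140981) = 2783/99140981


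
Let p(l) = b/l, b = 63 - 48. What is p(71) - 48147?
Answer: -3418422/71 ≈ -48147.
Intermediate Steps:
b = 15
p(l) = 15/l
p(71) - 48147 = 15/71 - 48147 = -3418422/71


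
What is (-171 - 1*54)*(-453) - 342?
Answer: 101583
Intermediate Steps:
(-171 - 1*54)*(-453) - 342 = (-171 - 54)*(-453) - 342 = -225*(-453) - 342 = 101925 - 342 = 101583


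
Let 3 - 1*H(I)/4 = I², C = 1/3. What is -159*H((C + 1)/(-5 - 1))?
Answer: -50668/27 ≈ -1876.6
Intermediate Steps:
C = ⅓ ≈ 0.33333
H(I) = 12 - 4*I²
-159*H((C + 1)/(-5 - 1)) = -159*(12 - 4*(⅓ + 1)²/(-5 - 1)²) = -159*(12 - 4*((4/3)/(-6))²) = -159*(12 - 4*((4/3)*(-⅙))²) = -159*(12 - 4*(-2/9)²) = -159*(12 - 4*4/81) = -159*(12 - 16/81) = -159*956/81 = -50668/27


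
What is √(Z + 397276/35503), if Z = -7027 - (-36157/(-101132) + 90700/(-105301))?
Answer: I*√5116380694649576773516827426331/27005865992014 ≈ 83.757*I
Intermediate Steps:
Z = -74827270939621/10649300732 (Z = -7027 - (-36157*(-1/101132) + 90700*(-1/105301)) = -7027 - (36157/101132 - 90700/105301) = -7027 - 1*(-5365304143/10649300732) = -7027 + 5365304143/10649300732 = -74827270939621/10649300732 ≈ -7026.5)
√(Z + 397276/35503) = √(-74827270939621/10649300732 + 397276/35503) = √(-2652361888571758331/378082123888196) = I*√5116380694649576773516827426331/27005865992014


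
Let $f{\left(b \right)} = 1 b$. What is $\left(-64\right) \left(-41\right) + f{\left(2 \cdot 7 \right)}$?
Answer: $2638$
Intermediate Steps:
$f{\left(b \right)} = b$
$\left(-64\right) \left(-41\right) + f{\left(2 \cdot 7 \right)} = \left(-64\right) \left(-41\right) + 2 \cdot 7 = 2624 + 14 = 2638$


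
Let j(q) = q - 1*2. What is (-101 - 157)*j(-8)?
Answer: 2580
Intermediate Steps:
j(q) = -2 + q (j(q) = q - 2 = -2 + q)
(-101 - 157)*j(-8) = (-101 - 157)*(-2 - 8) = -258*(-10) = 2580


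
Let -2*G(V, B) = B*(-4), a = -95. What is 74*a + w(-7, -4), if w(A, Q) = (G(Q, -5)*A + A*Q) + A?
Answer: -6939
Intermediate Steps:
G(V, B) = 2*B (G(V, B) = -B*(-4)/2 = -(-2)*B = 2*B)
w(A, Q) = -9*A + A*Q (w(A, Q) = ((2*(-5))*A + A*Q) + A = (-10*A + A*Q) + A = -9*A + A*Q)
74*a + w(-7, -4) = 74*(-95) - 7*(-9 - 4) = -7030 - 7*(-13) = -7030 + 91 = -6939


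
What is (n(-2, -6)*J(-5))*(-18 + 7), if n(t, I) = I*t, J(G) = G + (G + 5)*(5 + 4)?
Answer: 660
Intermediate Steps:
J(G) = 45 + 10*G (J(G) = G + (5 + G)*9 = G + (45 + 9*G) = 45 + 10*G)
(n(-2, -6)*J(-5))*(-18 + 7) = ((-6*(-2))*(45 + 10*(-5)))*(-18 + 7) = (12*(45 - 50))*(-11) = (12*(-5))*(-11) = -60*(-11) = 660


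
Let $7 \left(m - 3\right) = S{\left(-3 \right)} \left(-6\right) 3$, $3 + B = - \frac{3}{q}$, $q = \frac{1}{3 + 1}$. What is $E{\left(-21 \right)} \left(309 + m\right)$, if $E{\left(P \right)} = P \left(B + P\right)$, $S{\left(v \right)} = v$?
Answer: $241704$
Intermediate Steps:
$q = \frac{1}{4} \approx 0.25$
$B = -15$ ($B = -3 - 3 \frac{1}{\frac{1}{4}} = -3 - 12 = -15$)
$E{\left(P \right)} = P \left(-15 + P\right)$
$m = \frac{75}{7}$ ($m = 3 + \frac{\left(-3\right) \left(-6\right) 3}{7} = 3 + \frac{18 \cdot 3}{7} = 3 + \frac{1}{7} \cdot 54 = 3 + \frac{54}{7} = \frac{75}{7} \approx 10.714$)
$E{\left(-21 \right)} \left(309 + m\right) = - 21 \left(-15 - 21\right) \left(309 + \frac{75}{7}\right) = \left(-21\right) \left(-36\right) \frac{2238}{7} = 756 \cdot \frac{2238}{7} = 241704$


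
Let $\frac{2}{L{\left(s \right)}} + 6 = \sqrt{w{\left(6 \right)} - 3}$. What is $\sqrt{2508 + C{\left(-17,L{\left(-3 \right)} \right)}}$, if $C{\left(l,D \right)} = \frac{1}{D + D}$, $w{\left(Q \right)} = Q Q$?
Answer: $\frac{\sqrt{60189 + 10032 \sqrt{33}}}{2 \sqrt{6 + \sqrt{33}}} \approx 50.079$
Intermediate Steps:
$w{\left(Q \right)} = Q^{2}$
$L{\left(s \right)} = \frac{2}{-6 + \sqrt{33}}$ ($L{\left(s \right)} = \frac{2}{-6 + \sqrt{6^{2} - 3}} = \frac{2}{-6 + \sqrt{36 - 3}} = \frac{2}{-6 + \sqrt{33}}$)
$C{\left(l,D \right)} = \frac{1}{2 D}$
$\sqrt{2508 + C{\left(-17,L{\left(-3 \right)} \right)}} = \sqrt{2508 + \frac{1}{2 \left(-4 - \frac{2 \sqrt{33}}{3}\right)}}$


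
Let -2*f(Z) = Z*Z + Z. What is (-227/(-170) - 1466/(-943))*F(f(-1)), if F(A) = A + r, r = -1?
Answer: -463281/160310 ≈ -2.8899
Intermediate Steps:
f(Z) = -Z/2 - Z**2/2 (f(Z) = -(Z*Z + Z)/2 = -(Z**2 + Z)/2 = -(Z + Z**2)/2 = -Z/2 - Z**2/2)
F(A) = -1 + A (F(A) = A - 1 = -1 + A)
(-227/(-170) - 1466/(-943))*F(f(-1)) = (-227/(-170) - 1466/(-943))*(-1 - 1/2*(-1)*(1 - 1)) = (-227*(-1/170) - 1466*(-1/943))*(-1 - 1/2*(-1)*0) = (227/170 + 1466/943)*(-1 + 0) = (463281/160310)*(-1) = -463281/160310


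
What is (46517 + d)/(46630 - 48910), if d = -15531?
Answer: -15493/1140 ≈ -13.590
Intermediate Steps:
(46517 + d)/(46630 - 48910) = (46517 - 15531)/(46630 - 48910) = 30986/(-2280) = 30986*(-1/2280) = -15493/1140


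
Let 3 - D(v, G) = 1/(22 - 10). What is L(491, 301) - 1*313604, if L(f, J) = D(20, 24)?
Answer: -3763213/12 ≈ -3.1360e+5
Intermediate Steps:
D(v, G) = 35/12 (D(v, G) = 3 - 1/(22 - 10) = 3 - 1/12 = 35/12)
L(f, J) = 35/12
L(491, 301) - 1*313604 = 35/12 - 1*313604 = 35/12 - 313604 = -3763213/12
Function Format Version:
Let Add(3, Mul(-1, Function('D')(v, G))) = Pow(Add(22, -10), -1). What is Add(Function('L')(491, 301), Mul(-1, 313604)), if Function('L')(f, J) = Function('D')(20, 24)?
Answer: Rational(-3763213, 12) ≈ -3.1360e+5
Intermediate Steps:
Function('D')(v, G) = Rational(35, 12) (Function('D')(v, G) = Add(3, Mul(-1, Pow(Add(22, -10), -1))) = Add(3, Mul(-1, Pow(12, -1))) = Add(3, Mul(-1, Rational(1, 12))) = Add(3, Rational(-1, 12)) = Rational(35, 12))
Function('L')(f, J) = Rational(35, 12)
Add(Function('L')(491, 301), Mul(-1, 313604)) = Add(Rational(35, 12), Mul(-1, 313604)) = Add(Rational(35, 12), -313604) = Rational(-3763213, 12)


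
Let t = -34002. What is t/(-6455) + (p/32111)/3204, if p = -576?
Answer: 97173498478/18447608945 ≈ 5.2675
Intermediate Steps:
t/(-6455) + (p/32111)/3204 = -34002/(-6455) - 576/32111/3204 = -34002*(-1/6455) - 576*1/32111*(1/3204) = 34002/6455 - 576/32111*1/3204 = 34002/6455 - 16/2857879 = 97173498478/18447608945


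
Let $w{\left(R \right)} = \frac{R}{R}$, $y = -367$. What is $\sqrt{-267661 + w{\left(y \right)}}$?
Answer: $6 i \sqrt{7435} \approx 517.36 i$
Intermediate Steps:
$w{\left(R \right)} = 1$
$\sqrt{-267661 + w{\left(y \right)}} = \sqrt{-267661 + 1} = \sqrt{-267660} = 6 i \sqrt{7435}$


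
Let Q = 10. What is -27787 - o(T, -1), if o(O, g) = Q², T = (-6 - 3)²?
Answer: -27887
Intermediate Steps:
T = 81 (T = (-9)² = 81)
o(O, g) = 100 (o(O, g) = 10² = 100)
-27787 - o(T, -1) = -27787 - 1*100 = -27787 - 100 = -27887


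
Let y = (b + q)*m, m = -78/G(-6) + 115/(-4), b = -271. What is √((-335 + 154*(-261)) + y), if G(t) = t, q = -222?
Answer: I*√131057/2 ≈ 181.01*I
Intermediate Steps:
m = -63/4 (m = -78/(-6) + 115/(-4) = -78*(-⅙) + 115*(-¼) = 13 - 115/4 = -63/4 ≈ -15.750)
y = 31059/4 (y = (-271 - 222)*(-63/4) = -493*(-63/4) = 31059/4 ≈ 7764.8)
√((-335 + 154*(-261)) + y) = √((-335 + 154*(-261)) + 31059/4) = √((-335 - 40194) + 31059/4) = √(-40529 + 31059/4) = √(-131057/4) = I*√131057/2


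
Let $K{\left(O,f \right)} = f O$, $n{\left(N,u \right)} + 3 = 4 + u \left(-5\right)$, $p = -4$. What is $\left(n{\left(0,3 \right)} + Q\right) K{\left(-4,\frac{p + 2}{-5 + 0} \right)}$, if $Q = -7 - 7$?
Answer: $\frac{224}{5} \approx 44.8$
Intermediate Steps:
$n{\left(N,u \right)} = 1 - 5 u$ ($n{\left(N,u \right)} = -3 + \left(4 + u \left(-5\right)\right) = -3 - \left(-4 + 5 u\right) = 1 - 5 u$)
$K{\left(O,f \right)} = O f$
$Q = -14$ ($Q = -7 - 7 = -14$)
$\left(n{\left(0,3 \right)} + Q\right) K{\left(-4,\frac{p + 2}{-5 + 0} \right)} = \left(\left(1 - 15\right) - 14\right) \left(- 4 \frac{-4 + 2}{-5 + 0}\right) = \left(\left(1 - 15\right) - 14\right) \left(- 4 \left(- \frac{2}{-5}\right)\right) = \left(-14 - 14\right) \left(- 4 \left(\left(-2\right) \left(- \frac{1}{5}\right)\right)\right) = - 28 \left(\left(-4\right) \frac{2}{5}\right) = \left(-28\right) \left(- \frac{8}{5}\right) = \frac{224}{5}$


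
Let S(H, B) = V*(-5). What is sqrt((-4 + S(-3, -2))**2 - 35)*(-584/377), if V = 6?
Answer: -584*sqrt(1121)/377 ≈ -51.865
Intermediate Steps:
S(H, B) = -30 (S(H, B) = 6*(-5) = -30)
sqrt((-4 + S(-3, -2))**2 - 35)*(-584/377) = sqrt((-4 - 30)**2 - 35)*(-584/377) = sqrt((-34)**2 - 35)*(-584*1/377) = sqrt(1156 - 35)*(-584/377) = sqrt(1121)*(-584/377) = -584*sqrt(1121)/377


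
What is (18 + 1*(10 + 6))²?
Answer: 1156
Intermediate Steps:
(18 + 1*(10 + 6))² = (18 + 1*16)² = (18 + 16)² = 34² = 1156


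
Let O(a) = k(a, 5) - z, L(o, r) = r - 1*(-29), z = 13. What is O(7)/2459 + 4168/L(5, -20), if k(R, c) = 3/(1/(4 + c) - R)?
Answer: 635437447/1372122 ≈ 463.11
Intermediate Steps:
L(o, r) = 29 + r (L(o, r) = r + 29 = 29 + r)
O(a) = -13 - 27/(-1 + 9*a) (O(a) = 3*(-4 - 1*5)/(-1 + 4*a + a*5) - 1*13 = 3*(-4 - 5)/(-1 + 4*a + 5*a) - 13 = 3*(-9)/(-1 + 9*a) - 13 = -27/(-1 + 9*a) - 13 = -13 - 27/(-1 + 9*a))
O(7)/2459 + 4168/L(5, -20) = ((-14 - 117*7)/(-1 + 9*7))/2459 + 4168/(29 - 20) = ((-14 - 819)/(-1 + 63))*(1/2459) + 4168/9 = (-833/62)*(1/2459) + 4168*(⅑) = ((1/62)*(-833))*(1/2459) + 4168/9 = -833/62*1/2459 + 4168/9 = -833/152458 + 4168/9 = 635437447/1372122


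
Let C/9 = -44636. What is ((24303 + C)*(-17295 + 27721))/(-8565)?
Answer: 1311663782/2855 ≈ 4.5943e+5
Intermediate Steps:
C = -401724 (C = 9*(-44636) = -401724)
((24303 + C)*(-17295 + 27721))/(-8565) = ((24303 - 401724)*(-17295 + 27721))/(-8565) = -377421*10426*(-1/8565) = -3934991346*(-1/8565) = 1311663782/2855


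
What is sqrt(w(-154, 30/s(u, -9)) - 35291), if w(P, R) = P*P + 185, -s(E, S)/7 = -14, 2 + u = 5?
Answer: I*sqrt(11390) ≈ 106.72*I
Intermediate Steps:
u = 3 (u = -2 + 5 = 3)
s(E, S) = 98 (s(E, S) = -7*(-14) = 98)
w(P, R) = 185 + P**2 (w(P, R) = P**2 + 185 = 185 + P**2)
sqrt(w(-154, 30/s(u, -9)) - 35291) = sqrt((185 + (-154)**2) - 35291) = sqrt((185 + 23716) - 35291) = sqrt(23901 - 35291) = sqrt(-11390) = I*sqrt(11390)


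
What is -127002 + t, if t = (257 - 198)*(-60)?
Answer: -130542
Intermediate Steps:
t = -3540 (t = 59*(-60) = -3540)
-127002 + t = -127002 - 3540 = -130542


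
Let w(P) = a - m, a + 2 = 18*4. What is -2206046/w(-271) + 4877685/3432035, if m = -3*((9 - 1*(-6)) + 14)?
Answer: -1514092257413/107765899 ≈ -14050.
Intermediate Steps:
a = 70 (a = -2 + 18*4 = -2 + 72 = 70)
m = -87 (m = -3*((9 + 6) + 14) = -3*(15 + 14) = -3*29 = -87)
w(P) = 157 (w(P) = 70 - 1*(-87) = 70 + 87 = 157)
-2206046/w(-271) + 4877685/3432035 = -2206046/157 + 4877685/3432035 = -2206046*1/157 + 4877685*(1/3432035) = -2206046/157 + 975537/686407 = -1514092257413/107765899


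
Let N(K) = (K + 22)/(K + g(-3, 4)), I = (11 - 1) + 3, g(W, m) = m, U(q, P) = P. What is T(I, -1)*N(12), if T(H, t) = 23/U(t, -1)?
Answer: -391/8 ≈ -48.875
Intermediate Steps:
I = 13 (I = 10 + 3 = 13)
N(K) = (22 + K)/(4 + K) (N(K) = (K + 22)/(K + 4) = (22 + K)/(4 + K))
T(H, t) = -23 (T(H, t) = 23/(-1) = 23*(-1) = -23)
T(I, -1)*N(12) = -23*(22 + 12)/(4 + 12) = -23*34/16 = -23*17/8 = -391/8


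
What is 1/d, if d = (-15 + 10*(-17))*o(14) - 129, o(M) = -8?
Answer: 1/1351 ≈ 0.00074019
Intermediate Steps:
d = 1351 (d = (-15 + 10*(-17))*(-8) - 129 = (-15 - 170)*(-8) - 129 = -185*(-8) - 129 = 1480 - 129 = 1351)
1/d = 1/1351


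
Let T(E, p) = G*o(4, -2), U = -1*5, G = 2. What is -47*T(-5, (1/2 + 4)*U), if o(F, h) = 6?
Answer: -564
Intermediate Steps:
U = -5
T(E, p) = 12 (T(E, p) = 2*6 = 12)
-47*T(-5, (1/2 + 4)*U) = -47*12 = -564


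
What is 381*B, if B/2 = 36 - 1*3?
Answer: 25146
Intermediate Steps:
B = 66 (B = 2*(36 - 1*3) = 2*(36 - 3) = 2*33 = 66)
381*B = 381*66 = 25146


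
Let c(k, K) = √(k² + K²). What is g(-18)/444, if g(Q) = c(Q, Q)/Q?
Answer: -√2/444 ≈ -0.0031852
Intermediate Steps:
c(k, K) = √(K² + k²)
g(Q) = √2*√(Q²)/Q (g(Q) = √(Q² + Q²)/Q = √(2*Q²)/Q = (√2*√(Q²))/Q = √2*√(Q²)/Q)
g(-18)/444 = (√2*√((-18)²)/(-18))/444 = (√2*(-1/18)*√324)*(1/444) = (√2*(-1/18)*18)*(1/444) = -√2*(1/444) = -√2/444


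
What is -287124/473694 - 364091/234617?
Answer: -39971982277/18522777533 ≈ -2.1580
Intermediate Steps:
-287124/473694 - 364091/234617 = -287124*1/473694 - 364091*1/234617 = -47854/78949 - 364091/234617 = -39971982277/18522777533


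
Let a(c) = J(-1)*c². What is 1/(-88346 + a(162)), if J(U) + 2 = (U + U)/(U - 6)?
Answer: -7/933350 ≈ -7.4999e-6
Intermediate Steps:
J(U) = -2 + 2*U/(-6 + U) (J(U) = -2 + (U + U)/(U - 6) = -2 + (2*U)/(-6 + U) = -2 + 2*U/(-6 + U))
a(c) = -12*c²/7 (a(c) = (12/(-6 - 1))*c² = (12/(-7))*c² = (12*(-⅐))*c² = -12*c²/7)
1/(-88346 + a(162)) = 1/(-88346 - 12/7*162²) = 1/(-88346 - 12/7*26244) = 1/(-88346 - 314928/7) = 1/(-933350/7) = -7/933350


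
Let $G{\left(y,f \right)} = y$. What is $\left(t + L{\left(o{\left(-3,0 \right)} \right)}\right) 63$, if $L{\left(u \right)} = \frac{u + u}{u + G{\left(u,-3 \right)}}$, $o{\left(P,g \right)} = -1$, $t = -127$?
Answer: $-7938$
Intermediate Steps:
$L{\left(u \right)} = 1$ ($L{\left(u \right)} = \frac{u + u}{u + u} = \frac{2 u}{2 u} = 2 u \frac{1}{2 u} = 1$)
$\left(t + L{\left(o{\left(-3,0 \right)} \right)}\right) 63 = \left(-127 + 1\right) 63 = \left(-126\right) 63 = -7938$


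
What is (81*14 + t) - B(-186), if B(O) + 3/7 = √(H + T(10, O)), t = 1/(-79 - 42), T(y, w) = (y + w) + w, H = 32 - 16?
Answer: 960854/847 - I*√346 ≈ 1134.4 - 18.601*I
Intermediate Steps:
H = 16
T(y, w) = y + 2*w (T(y, w) = (w + y) + w = y + 2*w)
t = -1/121 (t = 1/(-121) = -1/121 ≈ -0.0082645)
B(O) = -3/7 + √(26 + 2*O) (B(O) = -3/7 + √(16 + (10 + 2*O)) = -3/7 + √(26 + 2*O))
(81*14 + t) - B(-186) = (81*14 - 1/121) - (-3/7 + √(26 + 2*(-186))) = (1134 - 1/121) - (-3/7 + √(26 - 372)) = 137213/121 - (-3/7 + √(-346)) = 137213/121 - (-3/7 + I*√346) = 137213/121 + (3/7 - I*√346) = 960854/847 - I*√346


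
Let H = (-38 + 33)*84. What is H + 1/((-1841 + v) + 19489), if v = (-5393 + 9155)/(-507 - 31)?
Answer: -1993080751/4745431 ≈ -420.00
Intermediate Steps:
v = -1881/269 (v = 3762/(-538) = 3762*(-1/538) = -1881/269 ≈ -6.9926)
H = -420 (H = -5*84 = -420)
H + 1/((-1841 + v) + 19489) = -420 + 1/((-1841 - 1881/269) + 19489) = -420 + 1/(-497110/269 + 19489) = -420 + 1/(4745431/269) = -420 + 269/4745431 = -1993080751/4745431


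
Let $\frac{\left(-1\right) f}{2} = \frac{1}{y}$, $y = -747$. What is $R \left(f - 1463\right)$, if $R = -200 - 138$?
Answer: $\frac{369386342}{747} \approx 4.9449 \cdot 10^{5}$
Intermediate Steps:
$f = \frac{2}{747}$ ($f = - \frac{2}{-747} = \left(-2\right) \left(- \frac{1}{747}\right) = \frac{2}{747} \approx 0.0026774$)
$R = -338$
$R \left(f - 1463\right) = - 338 \left(\frac{2}{747} - 1463\right) = \left(-338\right) \left(- \frac{1092859}{747}\right) = \frac{369386342}{747}$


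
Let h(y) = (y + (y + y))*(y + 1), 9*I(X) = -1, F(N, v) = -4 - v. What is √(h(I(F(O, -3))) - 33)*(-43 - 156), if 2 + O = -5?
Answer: -199*I*√2697/9 ≈ -1148.3*I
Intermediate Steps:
O = -7 (O = -2 - 5 = -7)
I(X) = -⅑ (I(X) = (⅑)*(-1) = -⅑)
h(y) = 3*y*(1 + y) (h(y) = (y + 2*y)*(1 + y) = (3*y)*(1 + y) = 3*y*(1 + y))
√(h(I(F(O, -3))) - 33)*(-43 - 156) = √(3*(-⅑)*(1 - ⅑) - 33)*(-43 - 156) = √(3*(-⅑)*(8/9) - 33)*(-199) = √(-8/27 - 33)*(-199) = √(-899/27)*(-199) = (I*√2697/9)*(-199) = -199*I*√2697/9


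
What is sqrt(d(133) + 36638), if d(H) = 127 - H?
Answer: 2*sqrt(9158) ≈ 191.39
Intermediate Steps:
sqrt(d(133) + 36638) = sqrt((127 - 1*133) + 36638) = sqrt((127 - 133) + 36638) = sqrt(-6 + 36638) = sqrt(36632) = 2*sqrt(9158)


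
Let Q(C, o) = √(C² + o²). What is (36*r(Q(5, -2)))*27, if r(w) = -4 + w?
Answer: -3888 + 972*√29 ≈ 1346.4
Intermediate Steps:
(36*r(Q(5, -2)))*27 = (36*(-4 + √(5² + (-2)²)))*27 = (36*(-4 + √(25 + 4)))*27 = (36*(-4 + √29))*27 = (-144 + 36*√29)*27 = -3888 + 972*√29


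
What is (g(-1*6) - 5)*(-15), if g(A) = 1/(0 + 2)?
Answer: 135/2 ≈ 67.500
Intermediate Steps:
g(A) = 1/2
(g(-1*6) - 5)*(-15) = (1/2 - 5)*(-15) = -9/2*(-15) = 135/2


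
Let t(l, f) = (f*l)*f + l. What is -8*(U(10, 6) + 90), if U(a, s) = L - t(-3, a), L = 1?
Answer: -3152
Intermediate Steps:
t(l, f) = l + l*f² (t(l, f) = l*f² + l = l + l*f²)
U(a, s) = 4 + 3*a² (U(a, s) = 1 - (-3)*(1 + a²) = 1 - (-3 - 3*a²) = 1 + (3 + 3*a²) = 4 + 3*a²)
-8*(U(10, 6) + 90) = -8*((4 + 3*10²) + 90) = -8*((4 + 3*100) + 90) = -8*((4 + 300) + 90) = -8*(304 + 90) = -8*394 = -3152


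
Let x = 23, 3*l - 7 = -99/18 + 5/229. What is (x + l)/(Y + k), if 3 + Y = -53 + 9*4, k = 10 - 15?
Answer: -32299/34350 ≈ -0.94029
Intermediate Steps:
l = 697/1374 (l = 7/3 + (-99/18 + 5/229)/3 = 7/3 + (-99*1/18 + 5*(1/229))/3 = 7/3 + (-11/2 + 5/229)/3 = 7/3 + (1/3)*(-2509/458) = 7/3 - 2509/1374 = 697/1374 ≈ 0.50728)
k = -5
Y = -20 (Y = -3 + (-53 + 9*4) = -3 + (-53 + 36) = -3 - 17 = -20)
(x + l)/(Y + k) = (23 + 697/1374)/(-20 - 5) = (32299/1374)/(-25) = (32299/1374)*(-1/25) = -32299/34350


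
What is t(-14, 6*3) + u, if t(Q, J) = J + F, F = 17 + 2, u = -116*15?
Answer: -1703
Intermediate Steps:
u = -1740
F = 19
t(Q, J) = 19 + J (t(Q, J) = J + 19 = 19 + J)
t(-14, 6*3) + u = (19 + 6*3) - 1740 = (19 + 18) - 1740 = 37 - 1740 = -1703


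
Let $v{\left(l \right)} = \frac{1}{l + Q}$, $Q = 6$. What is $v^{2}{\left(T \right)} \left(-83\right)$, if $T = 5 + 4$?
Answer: $- \frac{83}{225} \approx -0.36889$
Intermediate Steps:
$T = 9$
$v{\left(l \right)} = \frac{1}{6 + l}$ ($v{\left(l \right)} = \frac{1}{l + 6} = \frac{1}{6 + l}$)
$v^{2}{\left(T \right)} \left(-83\right) = \left(\frac{1}{6 + 9}\right)^{2} \left(-83\right) = \left(\frac{1}{15}\right)^{2} \left(-83\right) = \frac{1}{225} \left(-83\right) = - \frac{83}{225}$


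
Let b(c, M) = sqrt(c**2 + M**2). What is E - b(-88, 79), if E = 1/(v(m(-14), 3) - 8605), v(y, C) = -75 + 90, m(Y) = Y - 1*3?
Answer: -1/8590 - sqrt(13985) ≈ -118.26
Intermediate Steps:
m(Y) = -3 + Y (m(Y) = Y - 3 = -3 + Y)
b(c, M) = sqrt(M**2 + c**2)
v(y, C) = 15
E = -1/8590 (E = 1/(15 - 8605) = 1/(-8590) = -1/8590 ≈ -0.00011641)
E - b(-88, 79) = -1/8590 - sqrt(79**2 + (-88)**2) = -1/8590 - sqrt(6241 + 7744) = -1/8590 - sqrt(13985)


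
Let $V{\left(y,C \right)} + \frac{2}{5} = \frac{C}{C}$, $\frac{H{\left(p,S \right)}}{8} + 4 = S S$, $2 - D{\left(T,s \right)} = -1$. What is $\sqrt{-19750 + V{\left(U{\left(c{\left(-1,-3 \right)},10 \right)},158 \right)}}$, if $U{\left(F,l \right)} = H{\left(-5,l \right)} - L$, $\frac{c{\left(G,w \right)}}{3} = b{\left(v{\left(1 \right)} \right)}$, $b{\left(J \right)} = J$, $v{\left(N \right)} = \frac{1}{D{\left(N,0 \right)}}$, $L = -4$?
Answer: $\frac{i \sqrt{493735}}{5} \approx 140.53 i$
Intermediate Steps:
$D{\left(T,s \right)} = 3$ ($D{\left(T,s \right)} = 2 - -1 = 2 + 1 = 3$)
$H{\left(p,S \right)} = -32 + 8 S^{2}$ ($H{\left(p,S \right)} = -32 + 8 S S = -32 + 8 S^{2}$)
$v{\left(N \right)} = \frac{1}{3}$
$c{\left(G,w \right)} = 1$ ($c{\left(G,w \right)} = 3 \cdot \frac{1}{3} = 1$)
$U{\left(F,l \right)} = -28 + 8 l^{2}$ ($U{\left(F,l \right)} = \left(-32 + 8 l^{2}\right) - -4 = \left(-32 + 8 l^{2}\right) + 4 = -28 + 8 l^{2}$)
$V{\left(y,C \right)} = \frac{3}{5}$ ($V{\left(y,C \right)} = - \frac{2}{5} + \frac{C}{C} = - \frac{2}{5} + 1 = \frac{3}{5}$)
$\sqrt{-19750 + V{\left(U{\left(c{\left(-1,-3 \right)},10 \right)},158 \right)}} = \sqrt{-19750 + \frac{3}{5}} = \sqrt{- \frac{98747}{5}} = \frac{i \sqrt{493735}}{5}$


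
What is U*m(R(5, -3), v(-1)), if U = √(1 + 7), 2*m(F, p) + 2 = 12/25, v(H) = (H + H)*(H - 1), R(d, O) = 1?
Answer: -38*√2/25 ≈ -2.1496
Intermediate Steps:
v(H) = 2*H*(-1 + H) (v(H) = (2*H)*(-1 + H) = 2*H*(-1 + H))
m(F, p) = -19/25 (m(F, p) = -1 + (12/25)/2 = -1 + (12*(1/25))/2 = -1 + (½)*(12/25) = -1 + 6/25 = -19/25)
U = 2*√2 (U = √8 = 2*√2 ≈ 2.8284)
U*m(R(5, -3), v(-1)) = (2*√2)*(-19/25) = -38*√2/25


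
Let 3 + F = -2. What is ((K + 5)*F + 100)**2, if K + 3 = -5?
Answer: 13225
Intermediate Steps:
K = -8 (K = -3 - 5 = -8)
F = -5 (F = -3 - 2 = -5)
((K + 5)*F + 100)**2 = ((-8 + 5)*(-5) + 100)**2 = (-3*(-5) + 100)**2 = (15 + 100)**2 = 115**2 = 13225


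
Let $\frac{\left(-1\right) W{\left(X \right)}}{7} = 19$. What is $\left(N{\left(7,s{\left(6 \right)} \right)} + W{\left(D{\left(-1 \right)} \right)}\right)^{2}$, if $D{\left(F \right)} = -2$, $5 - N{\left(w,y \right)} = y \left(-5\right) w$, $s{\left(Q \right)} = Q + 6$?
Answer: $85264$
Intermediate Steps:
$s{\left(Q \right)} = 6 + Q$
$N{\left(w,y \right)} = 5 + 5 w y$ ($N{\left(w,y \right)} = 5 - y \left(-5\right) w = 5 - - 5 y w = 5 - - 5 w y = 5 + 5 w y$)
$W{\left(X \right)} = -133$ ($W{\left(X \right)} = \left(-7\right) 19 = -133$)
$\left(N{\left(7,s{\left(6 \right)} \right)} + W{\left(D{\left(-1 \right)} \right)}\right)^{2} = \left(\left(5 + 5 \cdot 7 \left(6 + 6\right)\right) - 133\right)^{2} = \left(\left(5 + 5 \cdot 7 \cdot 12\right) - 133\right)^{2} = \left(\left(5 + 420\right) - 133\right)^{2} = \left(425 - 133\right)^{2} = 292^{2} = 85264$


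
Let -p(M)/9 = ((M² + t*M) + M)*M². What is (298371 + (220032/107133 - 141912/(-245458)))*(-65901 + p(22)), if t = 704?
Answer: -91193779981206786028365/4382775319 ≈ -2.0807e+13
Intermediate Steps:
p(M) = -9*M²*(M² + 705*M) (p(M) = -9*((M² + 704*M) + M)*M² = -9*(M² + 705*M)*M² = -9*M²*(M² + 705*M))
(298371 + (220032/107133 - 141912/(-245458)))*(-65901 + p(22)) = (298371 + (220032/107133 - 141912/(-245458)))*(-65901 + 9*22³*(-705 - 1*22)) = (298371 + (220032*(1/107133) - 141912*(-1/245458)))*(-65901 + 9*10648*(-705 - 22)) = (298371 + (73344/35711 + 70956/122729))*(-65901 + 9*10648*(-727)) = (298371 + 11535345492/4382775319)*(-65901 - 69669864) = (1307704590050841/4382775319)*(-69735765) = -91193779981206786028365/4382775319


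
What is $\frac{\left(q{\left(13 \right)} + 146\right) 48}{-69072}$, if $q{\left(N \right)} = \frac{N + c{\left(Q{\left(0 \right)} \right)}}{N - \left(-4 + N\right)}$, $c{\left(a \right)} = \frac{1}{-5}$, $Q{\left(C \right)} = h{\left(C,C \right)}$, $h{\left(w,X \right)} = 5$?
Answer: $- \frac{746}{7195} \approx -0.10368$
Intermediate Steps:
$Q{\left(C \right)} = 5$
$c{\left(a \right)} = - \frac{1}{5}$
$q{\left(N \right)} = - \frac{1}{20} + \frac{N}{4}$ ($q{\left(N \right)} = \frac{N - \frac{1}{5}}{N - \left(-4 + N\right)} = \frac{- \frac{1}{5} + N}{4} = \left(- \frac{1}{5} + N\right) \frac{1}{4} = - \frac{1}{20} + \frac{N}{4}$)
$\frac{\left(q{\left(13 \right)} + 146\right) 48}{-69072} = \frac{\left(\left(- \frac{1}{20} + \frac{1}{4} \cdot 13\right) + 146\right) 48}{-69072} = \left(\left(- \frac{1}{20} + \frac{13}{4}\right) + 146\right) 48 \left(- \frac{1}{69072}\right) = \left(\frac{16}{5} + 146\right) 48 \left(- \frac{1}{69072}\right) = \frac{746}{5} \cdot 48 \left(- \frac{1}{69072}\right) = \frac{35808}{5} \left(- \frac{1}{69072}\right) = - \frac{746}{7195}$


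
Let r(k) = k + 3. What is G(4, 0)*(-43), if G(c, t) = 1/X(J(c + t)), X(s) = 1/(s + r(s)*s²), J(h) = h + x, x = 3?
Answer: -21371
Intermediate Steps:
r(k) = 3 + k
J(h) = 3 + h (J(h) = h + 3 = 3 + h)
X(s) = 1/(s + s²*(3 + s)) (X(s) = 1/(s + (3 + s)*s²) = 1/(s + s²*(3 + s)))
G(c, t) = (1 + (3 + c + t)*(6 + c + t))*(3 + c + t) (G(c, t) = 1/(1/((3 + (c + t))*(1 + (3 + (c + t))*(3 + (3 + (c + t)))))) = 1/(1/((3 + c + t)*(1 + (3 + c + t)*(3 + (3 + c + t))))) = 1/(1/((3 + c + t)*(1 + (3 + c + t)*(6 + c + t)))) = 1/(1/((1 + (3 + c + t)*(6 + c + t))*(3 + c + t))) = (1 + (3 + c + t)*(6 + c + t))*(3 + c + t))
G(4, 0)*(-43) = ((1 + (3 + 4 + 0)*(6 + 4 + 0))*(3 + 4 + 0))*(-43) = ((1 + 7*10)*7)*(-43) = ((1 + 70)*7)*(-43) = (71*7)*(-43) = 497*(-43) = -21371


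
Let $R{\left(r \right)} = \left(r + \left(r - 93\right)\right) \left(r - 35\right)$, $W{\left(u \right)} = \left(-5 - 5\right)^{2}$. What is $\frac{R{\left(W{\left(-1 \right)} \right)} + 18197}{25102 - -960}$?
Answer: $\frac{12576}{13031} \approx 0.96508$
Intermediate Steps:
$W{\left(u \right)} = 100$ ($W{\left(u \right)} = \left(-10\right)^{2} = 100$)
$R{\left(r \right)} = \left(-93 + 2 r\right) \left(-35 + r\right)$ ($R{\left(r \right)} = \left(r + \left(-93 + r\right)\right) \left(-35 + r\right) = \left(-93 + 2 r\right) \left(-35 + r\right)$)
$\frac{R{\left(W{\left(-1 \right)} \right)} + 18197}{25102 - -960} = \frac{\left(3255 - 16300 + 2 \cdot 100^{2}\right) + 18197}{25102 - -960} = \frac{\left(3255 - 16300 + 2 \cdot 10000\right) + 18197}{25102 + 960} = \frac{\left(3255 - 16300 + 20000\right) + 18197}{26062} = \left(6955 + 18197\right) \frac{1}{26062} = 25152 \cdot \frac{1}{26062} = \frac{12576}{13031}$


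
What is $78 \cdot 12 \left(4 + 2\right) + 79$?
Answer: $5695$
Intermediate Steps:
$78 \cdot 12 \left(4 + 2\right) + 79 = 78 \cdot 12 \cdot 6 + 79 = 78 \cdot 72 + 79 = 5616 + 79 = 5695$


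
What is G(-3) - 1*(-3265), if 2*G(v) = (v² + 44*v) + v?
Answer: 3202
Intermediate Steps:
G(v) = v²/2 + 45*v/2 (G(v) = ((v² + 44*v) + v)/2 = (v² + 45*v)/2 = v²/2 + 45*v/2)
G(-3) - 1*(-3265) = (½)*(-3)*(45 - 3) - 1*(-3265) = (½)*(-3)*42 + 3265 = -63 + 3265 = 3202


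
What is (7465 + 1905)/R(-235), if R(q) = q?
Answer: -1874/47 ≈ -39.872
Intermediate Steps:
(7465 + 1905)/R(-235) = (7465 + 1905)/(-235) = 9370*(-1/235) = -1874/47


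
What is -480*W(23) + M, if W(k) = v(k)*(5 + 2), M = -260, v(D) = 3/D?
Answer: -16060/23 ≈ -698.26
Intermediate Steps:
W(k) = 21/k (W(k) = (3/k)*(5 + 2) = (3/k)*7 = 21/k)
-480*W(23) + M = -10080/23 - 260 = -16060/23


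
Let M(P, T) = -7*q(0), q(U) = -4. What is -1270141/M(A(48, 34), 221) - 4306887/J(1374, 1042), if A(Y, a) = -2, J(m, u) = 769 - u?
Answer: -828409/28 ≈ -29586.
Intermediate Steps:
M(P, T) = 28 (M(P, T) = -7*(-4) = 28)
-1270141/M(A(48, 34), 221) - 4306887/J(1374, 1042) = -1270141/28 - 4306887/(769 - 1*1042) = -1270141*1/28 - 4306887/(769 - 1042) = -1270141/28 - 4306887/(-273) = -1270141/28 - 4306887*(-1/273) = -1270141/28 + 110433/7 = -828409/28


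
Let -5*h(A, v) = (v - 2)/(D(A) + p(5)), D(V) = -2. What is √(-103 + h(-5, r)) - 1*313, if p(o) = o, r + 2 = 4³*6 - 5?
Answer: -313 + 8*I*√2 ≈ -313.0 + 11.314*I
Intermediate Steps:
r = 377 (r = -2 + (4³*6 - 5) = -2 + (64*6 - 5) = -2 + (384 - 5) = -2 + 379 = 377)
h(A, v) = 2/15 - v/15 (h(A, v) = -(v - 2)/(5*(-2 + 5)) = -(-2 + v)/(5*3) = -(-⅔ + v/3)/5 = 2/15 - v/15)
√(-103 + h(-5, r)) - 1*313 = √(-103 + (2/15 - 1/15*377)) - 1*313 = √(-103 + (2/15 - 377/15)) - 313 = √(-103 - 25) - 313 = √(-128) - 313 = 8*I*√2 - 313 = -313 + 8*I*√2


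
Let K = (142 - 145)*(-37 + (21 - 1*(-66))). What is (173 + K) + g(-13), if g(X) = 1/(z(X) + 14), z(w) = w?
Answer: 24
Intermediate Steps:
g(X) = 1/(14 + X) (g(X) = 1/(X + 14) = 1/(14 + X))
K = -150 (K = -3*(-37 + (21 + 66)) = -3*(-37 + 87) = -3*50 = -150)
(173 + K) + g(-13) = (173 - 150) + 1/(14 - 13) = 23 + 1/1 = 23 + 1 = 24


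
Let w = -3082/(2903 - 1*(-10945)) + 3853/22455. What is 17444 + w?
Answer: 904052544499/51826140 ≈ 17444.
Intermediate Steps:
w = -2641661/51826140 (w = -3082/(2903 + 10945) + 3853*(1/22455) = -3082/13848 + 3853/22455 = -3082*1/13848 + 3853/22455 = -1541/6924 + 3853/22455 = -2641661/51826140 ≈ -0.050972)
17444 + w = 17444 - 2641661/51826140 = 904052544499/51826140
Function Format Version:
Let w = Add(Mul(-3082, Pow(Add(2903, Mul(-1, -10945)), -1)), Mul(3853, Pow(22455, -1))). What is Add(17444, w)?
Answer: Rational(904052544499, 51826140) ≈ 17444.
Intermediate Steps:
w = Rational(-2641661, 51826140) (w = Add(Mul(-3082, Pow(Add(2903, 10945), -1)), Mul(3853, Rational(1, 22455))) = Add(Mul(-3082, Pow(13848, -1)), Rational(3853, 22455)) = Add(Mul(-3082, Rational(1, 13848)), Rational(3853, 22455)) = Add(Rational(-1541, 6924), Rational(3853, 22455)) = Rational(-2641661, 51826140) ≈ -0.050972)
Add(17444, w) = Add(17444, Rational(-2641661, 51826140)) = Rational(904052544499, 51826140)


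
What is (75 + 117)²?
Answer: 36864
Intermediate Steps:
(75 + 117)² = 192² = 36864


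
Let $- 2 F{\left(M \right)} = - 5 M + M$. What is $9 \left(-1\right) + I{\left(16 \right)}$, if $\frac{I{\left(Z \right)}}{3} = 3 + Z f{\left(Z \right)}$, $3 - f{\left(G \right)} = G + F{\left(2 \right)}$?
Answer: $-816$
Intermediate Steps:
$F{\left(M \right)} = 2 M$ ($F{\left(M \right)} = - \frac{- 5 M + M}{2} = - \frac{\left(-4\right) M}{2} = 2 M$)
$f{\left(G \right)} = -1 - G$ ($f{\left(G \right)} = 3 - \left(G + 2 \cdot 2\right) = 3 - \left(G + 4\right) = 3 - \left(4 + G\right) = -1 - G$)
$I{\left(Z \right)} = 9 + 3 Z \left(-1 - Z\right)$ ($I{\left(Z \right)} = 3 \left(3 + Z \left(-1 - Z\right)\right) = 9 + 3 Z \left(-1 - Z\right)$)
$9 \left(-1\right) + I{\left(16 \right)} = 9 \left(-1\right) + \left(9 - 48 \left(1 + 16\right)\right) = -9 + \left(9 - 48 \cdot 17\right) = -9 + \left(9 - 816\right) = -9 - 807 = -816$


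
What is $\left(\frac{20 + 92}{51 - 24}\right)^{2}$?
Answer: $\frac{12544}{729} \approx 17.207$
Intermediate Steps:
$\left(\frac{20 + 92}{51 - 24}\right)^{2} = \left(\frac{112}{27}\right)^{2} = \frac{12544}{729}$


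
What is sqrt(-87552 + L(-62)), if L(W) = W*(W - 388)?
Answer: 6*I*sqrt(1657) ≈ 244.24*I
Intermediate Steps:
L(W) = W*(-388 + W)
sqrt(-87552 + L(-62)) = sqrt(-87552 - 62*(-388 - 62)) = sqrt(-87552 - 62*(-450)) = sqrt(-87552 + 27900) = sqrt(-59652) = 6*I*sqrt(1657)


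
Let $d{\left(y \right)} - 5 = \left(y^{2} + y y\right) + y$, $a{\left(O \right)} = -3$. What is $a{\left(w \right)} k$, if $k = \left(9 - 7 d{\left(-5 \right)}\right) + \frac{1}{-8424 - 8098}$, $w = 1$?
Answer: $\frac{16902009}{16522} \approx 1023.0$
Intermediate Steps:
$d{\left(y \right)} = 5 + y + 2 y^{2}$ ($d{\left(y \right)} = 5 + \left(\left(y^{2} + y y\right) + y\right) = 5 + \left(\left(y^{2} + y^{2}\right) + y\right) = 5 + \left(2 y^{2} + y\right) = 5 + \left(y + 2 y^{2}\right) = 5 + y + 2 y^{2}$)
$k = - \frac{5634003}{16522}$ ($k = \left(9 - 7 \left(5 - 5 + 2 \left(-5\right)^{2}\right)\right) + \frac{1}{-8424 - 8098} = \left(9 - 7 \left(5 - 5 + 2 \cdot 25\right)\right) + \frac{1}{-16522} = \left(9 - 7 \left(5 - 5 + 50\right)\right) - \frac{1}{16522} = \left(9 - 350\right) - \frac{1}{16522} = -341 - \frac{1}{16522} = - \frac{5634003}{16522} \approx -341.0$)
$a{\left(w \right)} k = \left(-3\right) \left(- \frac{5634003}{16522}\right) = \frac{16902009}{16522}$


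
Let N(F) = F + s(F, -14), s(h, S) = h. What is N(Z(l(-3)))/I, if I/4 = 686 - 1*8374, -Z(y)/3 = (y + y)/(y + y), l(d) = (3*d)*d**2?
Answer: 3/15376 ≈ 0.00019511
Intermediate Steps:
l(d) = 3*d**3
Z(y) = -3 (Z(y) = -3*(y + y)/(y + y) = -3*2*y/(2*y) = -3*2*y*1/(2*y) = -3*1 = -3)
N(F) = 2*F (N(F) = F + F = 2*F)
I = -30752 (I = 4*(686 - 1*8374) = 4*(686 - 8374) = 4*(-7688) = -30752)
N(Z(l(-3)))/I = (2*(-3))/(-30752) = -6*(-1/30752) = 3/15376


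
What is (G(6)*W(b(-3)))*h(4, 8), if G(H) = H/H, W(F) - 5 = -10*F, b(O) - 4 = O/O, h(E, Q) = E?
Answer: -180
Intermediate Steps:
b(O) = 5 (b(O) = 4 + O/O = 4 + 1 = 5)
W(F) = 5 - 10*F
G(H) = 1
(G(6)*W(b(-3)))*h(4, 8) = (1*(5 - 10*5))*4 = (1*(5 - 50))*4 = (1*(-45))*4 = -45*4 = -180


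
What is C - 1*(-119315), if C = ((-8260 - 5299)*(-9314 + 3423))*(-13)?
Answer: -1038269582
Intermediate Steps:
C = -1038388897 (C = -13559*(-5891)*(-13) = 79876069*(-13) = -1038388897)
C - 1*(-119315) = -1038388897 - 1*(-119315) = -1038388897 + 119315 = -1038269582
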